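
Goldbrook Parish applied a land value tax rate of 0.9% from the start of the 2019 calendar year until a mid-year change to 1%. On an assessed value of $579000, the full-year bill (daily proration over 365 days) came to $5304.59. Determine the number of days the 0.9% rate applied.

Let d = days at the first rate; then 365 − d days at the second rate.
$579000 × [0.9%·d + 1%·(365−d)] / 365 = $5304.59
Solving gives d = 306, so the new rate took effect on 3 Nov 2019.

306 days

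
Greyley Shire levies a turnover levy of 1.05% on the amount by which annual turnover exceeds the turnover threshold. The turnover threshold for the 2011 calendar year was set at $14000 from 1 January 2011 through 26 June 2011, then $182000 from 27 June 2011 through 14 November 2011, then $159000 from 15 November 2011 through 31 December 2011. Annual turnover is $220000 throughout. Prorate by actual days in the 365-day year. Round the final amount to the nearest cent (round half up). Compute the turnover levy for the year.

1 January – 26 June 2011: 177 days, exemption $14000 → ($220000 − $14000) × 1.05% × 177/365 = $1048.9068
27 June – 14 November 2011: 141 days, exemption $182000 → ($220000 − $182000) × 1.05% × 141/365 = $154.1342
15 November – 31 December 2011: 47 days, exemption $159000 → ($220000 − $159000) × 1.05% × 47/365 = $82.4753
Total = $1285.5164

$1285.52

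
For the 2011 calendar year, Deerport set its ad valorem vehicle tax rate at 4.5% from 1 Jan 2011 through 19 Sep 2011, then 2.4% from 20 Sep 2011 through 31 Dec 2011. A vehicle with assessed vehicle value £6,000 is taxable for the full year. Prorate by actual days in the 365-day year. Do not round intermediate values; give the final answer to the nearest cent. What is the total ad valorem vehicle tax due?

£234.44

1 Jan – 19 Sep 2011: 262 days at 4.5% → £6,000 × 4.5% × 262/365 = £193.8082
20 Sep – 31 Dec 2011: 103 days at 2.4% → £6,000 × 2.4% × 103/365 = £40.6356
Total = £234.4438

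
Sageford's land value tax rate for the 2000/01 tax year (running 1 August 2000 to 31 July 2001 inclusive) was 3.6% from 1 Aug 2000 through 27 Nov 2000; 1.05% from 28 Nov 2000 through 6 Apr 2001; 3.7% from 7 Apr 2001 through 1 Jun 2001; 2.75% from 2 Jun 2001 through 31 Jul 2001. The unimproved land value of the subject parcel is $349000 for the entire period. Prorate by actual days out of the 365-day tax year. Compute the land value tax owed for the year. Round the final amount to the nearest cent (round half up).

1 Aug – 27 Nov 2000: 119 days at 3.6% → $349000 × 3.6% × 119/365 = $4096.2082
28 Nov 2000 – 6 Apr 2001: 130 days at 1.05% → $349000 × 1.05% × 130/365 = $1305.1644
7 Apr – 1 Jun 2001: 56 days at 3.7% → $349000 × 3.7% × 56/365 = $1981.1726
2 Jun – 31 Jul 2001: 60 days at 2.75% → $349000 × 2.75% × 60/365 = $1577.6712
Total = $8960.2164

$8960.22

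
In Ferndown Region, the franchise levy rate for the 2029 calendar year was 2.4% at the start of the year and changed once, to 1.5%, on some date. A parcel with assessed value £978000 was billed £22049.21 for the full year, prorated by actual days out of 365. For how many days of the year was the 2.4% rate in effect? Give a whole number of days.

306 days

Let d = days at the first rate; then 365 − d days at the second rate.
£978000 × [2.4%·d + 1.5%·(365−d)] / 365 = £22049.21
Solving gives d = 306, so the new rate took effect on 3 Nov 2029.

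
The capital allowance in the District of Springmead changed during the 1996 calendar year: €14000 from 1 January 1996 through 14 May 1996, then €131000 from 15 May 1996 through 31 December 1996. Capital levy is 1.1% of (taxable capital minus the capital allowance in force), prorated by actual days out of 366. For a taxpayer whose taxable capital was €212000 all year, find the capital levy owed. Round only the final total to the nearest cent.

1 January – 14 May 1996: 135 days, exemption €14000 → (€212000 − €14000) × 1.1% × 135/366 = €803.3607
15 May – 31 December 1996: 231 days, exemption €131000 → (€212000 − €131000) × 1.1% × 231/366 = €562.3525
Total = €1365.7131

€1365.71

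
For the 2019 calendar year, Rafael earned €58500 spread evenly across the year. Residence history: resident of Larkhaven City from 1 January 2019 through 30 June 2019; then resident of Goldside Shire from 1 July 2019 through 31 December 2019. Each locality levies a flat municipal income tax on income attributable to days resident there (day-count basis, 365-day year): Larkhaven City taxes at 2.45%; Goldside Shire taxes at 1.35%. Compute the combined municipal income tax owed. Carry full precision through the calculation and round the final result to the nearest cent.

€1108.86

Larkhaven City, 1 January – 30 June 2019: 181 days → €58500 × 2.45% × 181/365 = €710.7349
Goldside Shire, 1 July – 31 December 2019: 184 days → €58500 × 1.35% × 184/365 = €398.1205
Total = €1108.8555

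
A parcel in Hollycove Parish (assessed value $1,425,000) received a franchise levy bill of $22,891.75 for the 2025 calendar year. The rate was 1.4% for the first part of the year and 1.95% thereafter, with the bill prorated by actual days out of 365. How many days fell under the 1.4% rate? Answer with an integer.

228 days

Let d = days at the first rate; then 365 − d days at the second rate.
$1,425,000 × [1.4%·d + 1.95%·(365−d)] / 365 = $22,891.75
Solving gives d = 228, so the new rate took effect on August 17, 2025.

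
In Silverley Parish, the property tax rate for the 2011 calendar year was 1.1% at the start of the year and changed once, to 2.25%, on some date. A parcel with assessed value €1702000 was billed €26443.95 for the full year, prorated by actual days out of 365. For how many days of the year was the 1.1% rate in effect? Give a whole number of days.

221 days

Let d = days at the first rate; then 365 − d days at the second rate.
€1702000 × [1.1%·d + 2.25%·(365−d)] / 365 = €26443.95
Solving gives d = 221, so the new rate took effect on 10 August 2011.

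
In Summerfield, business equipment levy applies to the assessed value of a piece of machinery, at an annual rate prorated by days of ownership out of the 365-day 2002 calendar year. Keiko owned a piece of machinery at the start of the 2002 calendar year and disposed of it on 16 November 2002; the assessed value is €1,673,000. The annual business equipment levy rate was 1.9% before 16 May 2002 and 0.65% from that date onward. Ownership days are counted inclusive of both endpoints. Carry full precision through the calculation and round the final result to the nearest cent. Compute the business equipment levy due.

€17,268.57

1 January – 15 May 2002: 135 days at 1.9% → €1,673,000 × 1.9% × 135/365 = €11,756.8356
16 May – 16 November 2002: 185 days at 0.65% → €1,673,000 × 0.65% × 185/365 = €5,511.7329
Total = €17,268.5685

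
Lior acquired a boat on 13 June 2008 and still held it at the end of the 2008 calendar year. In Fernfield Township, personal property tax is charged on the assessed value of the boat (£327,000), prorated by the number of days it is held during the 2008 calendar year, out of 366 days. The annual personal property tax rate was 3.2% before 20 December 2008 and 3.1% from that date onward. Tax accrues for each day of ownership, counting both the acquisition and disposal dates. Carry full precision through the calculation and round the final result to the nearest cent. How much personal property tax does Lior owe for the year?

13 June – 19 December 2008: 190 days at 3.2% → £327,000 × 3.2% × 190/366 = £5,432.1311
20 December – 31 December 2008: 12 days at 3.1% → £327,000 × 3.1% × 12/366 = £332.3607
Total = £5,764.4918

£5,764.49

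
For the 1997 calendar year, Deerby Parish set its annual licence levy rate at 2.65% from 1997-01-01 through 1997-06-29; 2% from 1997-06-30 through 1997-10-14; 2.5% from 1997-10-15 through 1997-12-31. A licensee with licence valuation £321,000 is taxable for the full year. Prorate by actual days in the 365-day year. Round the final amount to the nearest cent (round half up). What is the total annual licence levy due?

1997-01-01 to 1997-06-29: 180 days at 2.65% → £321,000 × 2.65% × 180/365 = £4,194.9863
1997-06-30 to 1997-10-14: 107 days at 2% → £321,000 × 2% × 107/365 = £1,882.0274
1997-10-15 to 1997-12-31: 78 days at 2.5% → £321,000 × 2.5% × 78/365 = £1,714.9315
Total = £7,791.9452

£7,791.95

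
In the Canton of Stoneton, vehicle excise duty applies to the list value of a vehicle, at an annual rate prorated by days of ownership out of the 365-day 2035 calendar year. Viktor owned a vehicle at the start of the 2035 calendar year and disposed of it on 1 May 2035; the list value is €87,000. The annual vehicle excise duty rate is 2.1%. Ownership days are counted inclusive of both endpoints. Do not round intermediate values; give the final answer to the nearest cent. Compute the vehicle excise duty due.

€605.66

Days held (1 Jan – 1 May 2035): 121 out of 365
Tax = €87,000 × 2.1% × 121/365 = €605.6630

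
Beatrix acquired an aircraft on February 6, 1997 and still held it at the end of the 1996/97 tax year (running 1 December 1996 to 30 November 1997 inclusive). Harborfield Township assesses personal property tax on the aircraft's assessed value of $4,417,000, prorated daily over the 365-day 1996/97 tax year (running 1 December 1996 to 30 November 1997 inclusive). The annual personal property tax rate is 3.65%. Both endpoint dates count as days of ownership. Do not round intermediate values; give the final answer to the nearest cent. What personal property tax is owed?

$131,626.60

Days held (February 6 – November 30, 1997): 298 out of 365
Tax = $4,417,000 × 3.65% × 298/365 = $131,626.6000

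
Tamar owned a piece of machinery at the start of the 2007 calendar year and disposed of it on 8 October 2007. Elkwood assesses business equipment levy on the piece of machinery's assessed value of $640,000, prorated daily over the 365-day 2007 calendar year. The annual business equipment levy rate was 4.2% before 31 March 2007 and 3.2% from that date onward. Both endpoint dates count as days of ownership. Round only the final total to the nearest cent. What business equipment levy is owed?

$17,327.34

1 January – 30 March 2007: 89 days at 4.2% → $640,000 × 4.2% × 89/365 = $6,554.3014
31 March – 8 October 2007: 192 days at 3.2% → $640,000 × 3.2% × 192/365 = $10,773.0411
Total = $17,327.3425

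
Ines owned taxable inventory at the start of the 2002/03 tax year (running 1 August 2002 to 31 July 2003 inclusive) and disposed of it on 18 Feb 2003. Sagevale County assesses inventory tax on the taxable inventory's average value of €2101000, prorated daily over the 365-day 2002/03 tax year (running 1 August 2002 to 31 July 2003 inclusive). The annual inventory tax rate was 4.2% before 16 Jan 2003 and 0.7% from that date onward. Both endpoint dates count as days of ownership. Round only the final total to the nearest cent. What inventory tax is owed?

1 Aug 2002 – 15 Jan 2003: 168 days at 4.2% → €2101000 × 4.2% × 168/365 = €40615.4959
16 Jan – 18 Feb 2003: 34 days at 0.7% → €2101000 × 0.7% × 34/365 = €1369.9671
Total = €41985.4630

€41985.46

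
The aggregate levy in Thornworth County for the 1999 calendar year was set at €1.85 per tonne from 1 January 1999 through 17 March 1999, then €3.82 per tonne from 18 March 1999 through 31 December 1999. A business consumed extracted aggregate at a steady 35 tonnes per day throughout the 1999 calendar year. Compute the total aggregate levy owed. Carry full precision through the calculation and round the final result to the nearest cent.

1 January – 17 March 1999: 76 days × 35 tonnes/day = 2,660 tonnes at €1.85/tonne → €4921.00
18 March – 31 December 1999: 289 days × 35 tonnes/day = 10,115 tonnes at €3.82/tonne → €38639.30

€43560.30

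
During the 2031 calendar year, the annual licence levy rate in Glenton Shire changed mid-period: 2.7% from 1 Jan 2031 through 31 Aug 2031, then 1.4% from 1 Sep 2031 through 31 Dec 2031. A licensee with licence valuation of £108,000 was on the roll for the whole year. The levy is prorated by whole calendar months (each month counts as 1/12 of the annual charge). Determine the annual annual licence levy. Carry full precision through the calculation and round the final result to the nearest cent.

£2,448.00

1 Jan – 31 Aug 2031: 8 months at 2.7% → £108,000 × 2.7% × 8/12 = £1,944.0000
1 Sep – 31 Dec 2031: 4 months at 1.4% → £108,000 × 1.4% × 4/12 = £504.0000
Total = £2,448.0000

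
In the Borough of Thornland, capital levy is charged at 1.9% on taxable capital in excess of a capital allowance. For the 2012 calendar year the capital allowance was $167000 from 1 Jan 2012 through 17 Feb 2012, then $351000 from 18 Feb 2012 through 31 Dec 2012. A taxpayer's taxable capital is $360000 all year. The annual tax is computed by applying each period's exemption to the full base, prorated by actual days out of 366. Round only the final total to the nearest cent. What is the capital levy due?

$629.49

1 Jan – 17 Feb 2012: 48 days, exemption $167000 → ($360000 − $167000) × 1.9% × 48/366 = $480.9180
18 Feb – 31 Dec 2012: 318 days, exemption $351000 → ($360000 − $351000) × 1.9% × 318/366 = $148.5738
Total = $629.4918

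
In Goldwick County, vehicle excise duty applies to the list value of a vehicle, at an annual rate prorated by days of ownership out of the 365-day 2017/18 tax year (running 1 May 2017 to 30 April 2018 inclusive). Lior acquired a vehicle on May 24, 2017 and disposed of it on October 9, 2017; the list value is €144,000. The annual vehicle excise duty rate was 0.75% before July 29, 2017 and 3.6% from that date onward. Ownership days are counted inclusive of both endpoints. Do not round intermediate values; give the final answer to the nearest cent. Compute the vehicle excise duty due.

May 24 – July 28, 2017: 66 days at 0.75% → €144,000 × 0.75% × 66/365 = €195.2877
July 29 – October 9, 2017: 73 days at 3.6% → €144,000 × 3.6% × 73/365 = €1,036.8000
Total = €1,232.0877

€1,232.09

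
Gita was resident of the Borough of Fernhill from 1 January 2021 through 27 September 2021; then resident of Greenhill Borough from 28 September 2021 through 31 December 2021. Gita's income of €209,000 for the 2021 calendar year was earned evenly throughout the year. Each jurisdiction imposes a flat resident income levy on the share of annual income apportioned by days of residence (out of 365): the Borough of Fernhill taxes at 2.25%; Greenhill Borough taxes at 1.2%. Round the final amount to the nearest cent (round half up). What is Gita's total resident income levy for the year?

The Borough of Fernhill, 1 January – 27 September 2021: 270 days → €209,000 × 2.25% × 270/365 = €3,478.5616
Greenhill Borough, 28 September – 31 December 2021: 95 days → €209,000 × 1.2% × 95/365 = €652.7671
Total = €4,131.3288

€4,131.33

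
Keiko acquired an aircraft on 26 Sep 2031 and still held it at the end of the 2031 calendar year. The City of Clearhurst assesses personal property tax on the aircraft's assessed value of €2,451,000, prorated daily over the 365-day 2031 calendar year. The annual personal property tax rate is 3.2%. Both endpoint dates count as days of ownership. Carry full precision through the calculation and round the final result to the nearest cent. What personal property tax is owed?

Days held (26 Sep – 31 Dec 2031): 97 out of 365
Tax = €2,451,000 × 3.2% × 97/365 = €20,843.5726

€20,843.57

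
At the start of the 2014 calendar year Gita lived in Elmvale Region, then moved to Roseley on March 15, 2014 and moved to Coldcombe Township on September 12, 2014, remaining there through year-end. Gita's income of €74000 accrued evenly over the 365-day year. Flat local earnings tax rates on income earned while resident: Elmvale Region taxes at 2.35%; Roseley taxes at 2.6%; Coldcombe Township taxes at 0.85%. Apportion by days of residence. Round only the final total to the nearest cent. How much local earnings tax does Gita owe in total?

Elmvale Region, January 1 – March 14, 2014: 73 days → €74000 × 2.35% × 73/365 = €347.8000
Roseley, March 15 – September 11, 2014: 181 days → €74000 × 2.6% × 181/365 = €954.0932
Coldcombe Township, September 12 – December 31, 2014: 111 days → €74000 × 0.85% × 111/365 = €191.2849
Total = €1493.1781

€1493.18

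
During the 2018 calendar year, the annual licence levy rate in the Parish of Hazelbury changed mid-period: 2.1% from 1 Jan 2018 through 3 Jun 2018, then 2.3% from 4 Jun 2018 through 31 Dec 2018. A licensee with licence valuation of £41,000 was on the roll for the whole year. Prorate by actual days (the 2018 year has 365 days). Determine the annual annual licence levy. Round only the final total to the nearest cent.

1 Jan – 3 Jun 2018: 154 days at 2.1% → £41,000 × 2.1% × 154/365 = £363.2712
4 Jun – 31 Dec 2018: 211 days at 2.3% → £41,000 × 2.3% × 211/365 = £545.1315
Total = £908.4027

£908.40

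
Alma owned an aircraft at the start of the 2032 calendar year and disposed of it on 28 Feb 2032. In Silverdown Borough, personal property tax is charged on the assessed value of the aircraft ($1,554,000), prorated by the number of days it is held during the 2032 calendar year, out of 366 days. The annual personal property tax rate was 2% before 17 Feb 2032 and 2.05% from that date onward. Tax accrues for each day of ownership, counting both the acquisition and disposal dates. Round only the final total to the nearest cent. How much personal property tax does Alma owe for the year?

1 Jan – 16 Feb 2032: 47 days at 2% → $1,554,000 × 2% × 47/366 = $3,991.1475
17 Feb – 28 Feb 2032: 12 days at 2.05% → $1,554,000 × 2.05% × 12/366 = $1,044.4918
Total = $5,035.6393

$5,035.64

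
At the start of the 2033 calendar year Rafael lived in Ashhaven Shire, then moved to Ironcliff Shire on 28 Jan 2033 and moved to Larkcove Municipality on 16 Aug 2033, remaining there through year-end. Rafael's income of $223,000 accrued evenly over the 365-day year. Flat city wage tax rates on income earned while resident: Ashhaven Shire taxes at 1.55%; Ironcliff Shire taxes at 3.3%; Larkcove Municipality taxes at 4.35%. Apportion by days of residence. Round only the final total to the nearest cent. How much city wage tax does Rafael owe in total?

Ashhaven Shire, 1 Jan – 27 Jan 2033: 27 days → $223,000 × 1.55% × 27/365 = $255.6863
Ironcliff Shire, 28 Jan – 15 Aug 2033: 200 days → $223,000 × 3.3% × 200/365 = $4,032.3288
Larkcove Municipality, 16 Aug – 31 Dec 2033: 138 days → $223,000 × 4.35% × 138/365 = $3,667.5863
Total = $7,955.6014

$7,955.60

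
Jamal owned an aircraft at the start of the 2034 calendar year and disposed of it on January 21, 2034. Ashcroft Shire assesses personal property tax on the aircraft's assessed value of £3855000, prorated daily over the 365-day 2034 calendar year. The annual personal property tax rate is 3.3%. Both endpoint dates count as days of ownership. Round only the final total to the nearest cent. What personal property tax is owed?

Days held (January 1 – January 21, 2034): 21 out of 365
Tax = £3855000 × 3.3% × 21/365 = £7319.2192

£7319.22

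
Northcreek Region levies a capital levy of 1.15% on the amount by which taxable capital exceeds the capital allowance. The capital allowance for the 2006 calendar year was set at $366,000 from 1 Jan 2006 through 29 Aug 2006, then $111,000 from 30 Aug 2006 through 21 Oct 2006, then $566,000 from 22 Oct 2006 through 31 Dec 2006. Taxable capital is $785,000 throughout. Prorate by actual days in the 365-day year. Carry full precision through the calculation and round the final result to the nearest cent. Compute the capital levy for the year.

$4,796.92

1 Jan – 29 Aug 2006: 241 days, exemption $366,000 → ($785,000 − $366,000) × 1.15% × 241/365 = $3,181.5301
30 Aug – 21 Oct 2006: 53 days, exemption $111,000 → ($785,000 − $111,000) × 1.15% × 53/365 = $1,125.4877
22 Oct – 31 Dec 2006: 71 days, exemption $566,000 → ($785,000 − $566,000) × 1.15% × 71/365 = $489.9000
Total = $4,796.9178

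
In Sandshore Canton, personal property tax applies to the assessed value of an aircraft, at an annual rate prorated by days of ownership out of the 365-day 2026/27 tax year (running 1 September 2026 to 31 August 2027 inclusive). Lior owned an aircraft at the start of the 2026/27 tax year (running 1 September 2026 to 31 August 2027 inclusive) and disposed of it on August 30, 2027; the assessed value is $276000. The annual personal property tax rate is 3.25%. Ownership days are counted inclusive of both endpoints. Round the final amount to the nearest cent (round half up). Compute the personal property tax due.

Days held (September 1, 2026 – August 30, 2027): 364 out of 365
Tax = $276000 × 3.25% × 364/365 = $8945.4247

$8945.42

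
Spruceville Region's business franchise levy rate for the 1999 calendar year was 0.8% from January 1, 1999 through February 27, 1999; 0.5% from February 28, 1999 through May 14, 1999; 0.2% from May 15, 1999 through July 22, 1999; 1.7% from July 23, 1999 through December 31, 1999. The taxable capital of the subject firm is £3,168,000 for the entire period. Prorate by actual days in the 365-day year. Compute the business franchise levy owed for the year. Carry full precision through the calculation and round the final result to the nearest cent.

January 1 – February 27, 1999: 58 days at 0.8% → £3,168,000 × 0.8% × 58/365 = £4,027.2658
February 28 – May 14, 1999: 76 days at 0.5% → £3,168,000 × 0.5% × 76/365 = £3,298.1918
May 15 – July 22, 1999: 69 days at 0.2% → £3,168,000 × 0.2% × 69/365 = £1,197.7644
July 23 – December 31, 1999: 162 days at 1.7% → £3,168,000 × 1.7% × 162/365 = £23,903.2110
Total = £32,426.4329

£32,426.43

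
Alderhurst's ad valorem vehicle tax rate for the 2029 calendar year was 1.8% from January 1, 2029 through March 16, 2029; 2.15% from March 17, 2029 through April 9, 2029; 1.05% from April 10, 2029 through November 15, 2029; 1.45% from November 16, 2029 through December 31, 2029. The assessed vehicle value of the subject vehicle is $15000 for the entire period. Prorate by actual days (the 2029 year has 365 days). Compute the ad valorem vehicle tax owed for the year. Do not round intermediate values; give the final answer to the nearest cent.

January 1 – March 16, 2029: 75 days at 1.8% → $15000 × 1.8% × 75/365 = $55.4795
March 17 – April 9, 2029: 24 days at 2.15% → $15000 × 2.15% × 24/365 = $21.2055
April 10 – November 15, 2029: 220 days at 1.05% → $15000 × 1.05% × 220/365 = $94.9315
November 16 – December 31, 2029: 46 days at 1.45% → $15000 × 1.45% × 46/365 = $27.4110
Total = $199.0274

$199.03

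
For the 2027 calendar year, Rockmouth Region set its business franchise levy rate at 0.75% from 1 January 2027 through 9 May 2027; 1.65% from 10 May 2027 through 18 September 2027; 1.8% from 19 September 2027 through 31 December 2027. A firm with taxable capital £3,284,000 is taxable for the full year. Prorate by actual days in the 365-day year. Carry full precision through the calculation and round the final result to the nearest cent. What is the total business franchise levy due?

£45,143.75

1 January – 9 May 2027: 129 days at 0.75% → £3,284,000 × 0.75% × 129/365 = £8,704.8493
10 May – 18 September 2027: 132 days at 1.65% → £3,284,000 × 1.65% × 132/365 = £19,596.0329
19 September – 31 December 2027: 104 days at 1.8% → £3,284,000 × 1.8% × 104/365 = £16,842.8712
Total = £45,143.7534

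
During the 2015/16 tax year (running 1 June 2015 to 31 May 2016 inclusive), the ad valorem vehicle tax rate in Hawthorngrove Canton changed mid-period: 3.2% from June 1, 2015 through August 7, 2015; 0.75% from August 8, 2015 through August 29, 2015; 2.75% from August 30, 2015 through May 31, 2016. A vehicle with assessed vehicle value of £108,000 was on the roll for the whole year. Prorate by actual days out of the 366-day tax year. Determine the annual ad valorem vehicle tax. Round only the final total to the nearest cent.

June 1 – August 7, 2015: 68 days at 3.2% → £108,000 × 3.2% × 68/366 = £642.0984
August 8 – August 29, 2015: 22 days at 0.75% → £108,000 × 0.75% × 22/366 = £48.6885
August 30, 2015 – May 31, 2016: 276 days at 2.75% → £108,000 × 2.75% × 276/366 = £2,239.6721
Total = £2,930.4590

£2,930.46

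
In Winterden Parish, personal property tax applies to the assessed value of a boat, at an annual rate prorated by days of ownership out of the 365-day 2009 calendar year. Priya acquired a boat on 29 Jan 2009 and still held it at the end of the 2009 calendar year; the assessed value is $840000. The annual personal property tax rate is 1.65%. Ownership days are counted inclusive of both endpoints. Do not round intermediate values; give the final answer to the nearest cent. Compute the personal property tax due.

$12796.77

Days held (29 Jan – 31 Dec 2009): 337 out of 365
Tax = $840000 × 1.65% × 337/365 = $12796.7671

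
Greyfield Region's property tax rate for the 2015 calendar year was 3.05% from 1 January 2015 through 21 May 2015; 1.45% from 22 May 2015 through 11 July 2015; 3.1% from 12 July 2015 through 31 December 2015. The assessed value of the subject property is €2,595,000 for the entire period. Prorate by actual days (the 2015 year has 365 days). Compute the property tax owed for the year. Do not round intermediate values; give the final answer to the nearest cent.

1 January – 21 May 2015: 141 days at 3.05% → €2,595,000 × 3.05% × 141/365 = €30,574.7877
22 May – 11 July 2015: 51 days at 1.45% → €2,595,000 × 1.45% × 51/365 = €5,257.5411
12 July – 31 December 2015: 173 days at 3.1% → €2,595,000 × 3.1% × 173/365 = €38,128.7260
Total = €73,961.0548

€73,961.05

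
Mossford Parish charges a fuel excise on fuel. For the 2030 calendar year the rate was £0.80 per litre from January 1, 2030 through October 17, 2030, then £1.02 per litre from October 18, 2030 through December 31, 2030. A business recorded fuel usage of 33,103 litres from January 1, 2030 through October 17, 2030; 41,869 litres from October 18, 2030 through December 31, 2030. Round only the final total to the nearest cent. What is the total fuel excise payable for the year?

£69,188.78

January 1 – October 17, 2030: 33,103 litres at £0.80/litre → £26,482.40
October 18 – December 31, 2030: 41,869 litres at £1.02/litre → £42,706.38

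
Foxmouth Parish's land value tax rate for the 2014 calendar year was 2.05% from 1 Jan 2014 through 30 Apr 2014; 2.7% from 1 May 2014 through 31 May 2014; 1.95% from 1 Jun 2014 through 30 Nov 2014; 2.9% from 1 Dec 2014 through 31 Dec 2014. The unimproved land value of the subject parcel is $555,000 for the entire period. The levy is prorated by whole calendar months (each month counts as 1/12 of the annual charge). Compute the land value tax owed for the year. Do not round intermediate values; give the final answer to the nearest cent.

$11,793.75

1 Jan – 30 Apr 2014: 4 months at 2.05% → $555,000 × 2.05% × 4/12 = $3,792.5000
1 May – 31 May 2014: 1 month at 2.7% → $555,000 × 2.7% × 1/12 = $1,248.7500
1 Jun – 30 Nov 2014: 6 months at 1.95% → $555,000 × 1.95% × 6/12 = $5,411.2500
1 Dec – 31 Dec 2014: 1 month at 2.9% → $555,000 × 2.9% × 1/12 = $1,341.2500
Total = $11,793.7500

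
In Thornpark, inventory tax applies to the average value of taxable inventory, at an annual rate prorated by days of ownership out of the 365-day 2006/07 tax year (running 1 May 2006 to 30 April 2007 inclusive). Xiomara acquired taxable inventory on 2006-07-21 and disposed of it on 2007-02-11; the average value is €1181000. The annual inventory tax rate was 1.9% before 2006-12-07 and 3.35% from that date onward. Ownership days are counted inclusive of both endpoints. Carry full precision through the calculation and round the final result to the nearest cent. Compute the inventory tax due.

2006-07-21 to 2006-12-06: 139 days at 1.9% → €1181000 × 1.9% × 139/365 = €8545.2630
2006-12-07 to 2007-02-11: 67 days at 3.35% → €1181000 × 3.35% × 67/365 = €7262.3411
Total = €15807.6041

€15807.60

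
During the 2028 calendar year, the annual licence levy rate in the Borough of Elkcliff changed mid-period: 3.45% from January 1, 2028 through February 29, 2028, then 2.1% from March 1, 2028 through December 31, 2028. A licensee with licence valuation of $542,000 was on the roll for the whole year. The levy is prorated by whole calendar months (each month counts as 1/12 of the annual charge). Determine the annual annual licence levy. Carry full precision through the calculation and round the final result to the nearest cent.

$12,601.50

January 1 – February 29, 2028: 2 months at 3.45% → $542,000 × 3.45% × 2/12 = $3,116.5000
March 1 – December 31, 2028: 10 months at 2.1% → $542,000 × 2.1% × 10/12 = $9,485.0000
Total = $12,601.5000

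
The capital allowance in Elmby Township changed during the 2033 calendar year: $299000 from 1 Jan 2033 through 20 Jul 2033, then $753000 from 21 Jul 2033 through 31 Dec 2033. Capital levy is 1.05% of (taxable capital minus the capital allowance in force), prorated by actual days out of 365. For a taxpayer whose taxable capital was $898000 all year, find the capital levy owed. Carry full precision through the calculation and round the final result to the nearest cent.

$4147.62

1 Jan – 20 Jul 2033: 201 days, exemption $299000 → ($898000 − $299000) × 1.05% × 201/365 = $3463.5329
21 Jul – 31 Dec 2033: 164 days, exemption $753000 → ($898000 − $753000) × 1.05% × 164/365 = $684.0822
Total = $4147.6151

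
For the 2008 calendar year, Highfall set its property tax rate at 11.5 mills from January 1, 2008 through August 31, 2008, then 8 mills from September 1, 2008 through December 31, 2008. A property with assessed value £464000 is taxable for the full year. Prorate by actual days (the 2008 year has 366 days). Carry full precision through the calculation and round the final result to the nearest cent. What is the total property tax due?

£4794.67

January 1 – August 31, 2008: 244 days at 11.5 mills → £464000 × 1.15% × 244/366 = £3557.3333
September 1 – December 31, 2008: 122 days at 8 mills → £464000 × 0.8% × 122/366 = £1237.3333
Total = £4794.6667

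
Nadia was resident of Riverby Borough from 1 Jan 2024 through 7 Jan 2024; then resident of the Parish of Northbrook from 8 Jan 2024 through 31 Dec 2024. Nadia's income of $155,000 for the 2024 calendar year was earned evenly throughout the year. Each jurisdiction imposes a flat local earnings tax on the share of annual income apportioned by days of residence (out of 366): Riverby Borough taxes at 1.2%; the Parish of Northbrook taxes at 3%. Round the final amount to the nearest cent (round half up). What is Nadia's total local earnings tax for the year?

$4,596.64

Riverby Borough, 1 Jan – 7 Jan 2024: 7 days → $155,000 × 1.2% × 7/366 = $35.5738
The Parish of Northbrook, 8 Jan – 31 Dec 2024: 359 days → $155,000 × 3% × 359/366 = $4,561.0656
Total = $4,596.6393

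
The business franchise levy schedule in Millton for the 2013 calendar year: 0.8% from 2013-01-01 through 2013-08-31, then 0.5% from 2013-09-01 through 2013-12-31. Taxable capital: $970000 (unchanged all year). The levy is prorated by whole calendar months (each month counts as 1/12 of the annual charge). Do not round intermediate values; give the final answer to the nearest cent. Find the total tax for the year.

$6790.00

2013-01-01 to 2013-08-31: 8 months at 0.8% → $970000 × 0.8% × 8/12 = $5173.3333
2013-09-01 to 2013-12-31: 4 months at 0.5% → $970000 × 0.5% × 4/12 = $1616.6667
Total = $6790.0000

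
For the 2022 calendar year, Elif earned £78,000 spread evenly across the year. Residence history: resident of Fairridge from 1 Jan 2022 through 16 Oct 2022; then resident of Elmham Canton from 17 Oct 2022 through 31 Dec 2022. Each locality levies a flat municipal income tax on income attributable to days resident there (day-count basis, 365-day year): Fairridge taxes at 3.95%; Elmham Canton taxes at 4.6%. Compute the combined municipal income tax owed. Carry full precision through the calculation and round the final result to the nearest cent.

£3,186.57

Fairridge, 1 Jan – 16 Oct 2022: 289 days → £78,000 × 3.95% × 289/365 = £2,439.4767
Elmham Canton, 17 Oct – 31 Dec 2022: 76 days → £78,000 × 4.6% × 76/365 = £747.0904
Total = £3,186.5671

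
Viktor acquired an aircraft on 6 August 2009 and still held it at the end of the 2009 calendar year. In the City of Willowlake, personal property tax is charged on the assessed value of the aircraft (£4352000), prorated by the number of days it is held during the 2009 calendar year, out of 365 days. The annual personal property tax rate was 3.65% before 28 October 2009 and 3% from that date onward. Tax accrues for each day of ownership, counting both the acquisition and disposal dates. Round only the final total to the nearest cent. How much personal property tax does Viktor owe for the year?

£59372.01

6 August – 27 October 2009: 83 days at 3.65% → £4352000 × 3.65% × 83/365 = £36121.6000
28 October – 31 December 2009: 65 days at 3% → £4352000 × 3% × 65/365 = £23250.4110
Total = £59372.0110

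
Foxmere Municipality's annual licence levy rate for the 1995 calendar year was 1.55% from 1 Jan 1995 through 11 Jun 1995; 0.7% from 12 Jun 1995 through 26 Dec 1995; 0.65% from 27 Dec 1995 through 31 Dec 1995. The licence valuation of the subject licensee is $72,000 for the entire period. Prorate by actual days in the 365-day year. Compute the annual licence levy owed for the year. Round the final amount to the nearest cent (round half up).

1 Jan – 11 Jun 1995: 162 days at 1.55% → $72,000 × 1.55% × 162/365 = $495.3205
12 Jun – 26 Dec 1995: 198 days at 0.7% → $72,000 × 0.7% × 198/365 = $273.4027
27 Dec – 31 Dec 1995: 5 days at 0.65% → $72,000 × 0.65% × 5/365 = $6.4110
Total = $775.1342

$775.13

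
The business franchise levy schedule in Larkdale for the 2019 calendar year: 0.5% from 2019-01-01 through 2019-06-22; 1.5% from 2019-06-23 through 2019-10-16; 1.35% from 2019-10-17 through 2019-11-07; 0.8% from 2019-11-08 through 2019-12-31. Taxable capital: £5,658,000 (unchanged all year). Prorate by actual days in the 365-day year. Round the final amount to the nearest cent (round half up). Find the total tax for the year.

£51,681.57

2019-01-01 to 2019-06-22: 173 days at 0.5% → £5,658,000 × 0.5% × 173/365 = £13,408.6849
2019-06-23 to 2019-10-16: 116 days at 1.5% → £5,658,000 × 1.5% × 116/365 = £26,972.3836
2019-10-17 to 2019-11-07: 22 days at 1.35% → £5,658,000 × 1.35% × 22/365 = £4,603.9068
2019-11-08 to 2019-12-31: 54 days at 0.8% → £5,658,000 × 0.8% × 54/365 = £6,696.5918
Total = £51,681.5671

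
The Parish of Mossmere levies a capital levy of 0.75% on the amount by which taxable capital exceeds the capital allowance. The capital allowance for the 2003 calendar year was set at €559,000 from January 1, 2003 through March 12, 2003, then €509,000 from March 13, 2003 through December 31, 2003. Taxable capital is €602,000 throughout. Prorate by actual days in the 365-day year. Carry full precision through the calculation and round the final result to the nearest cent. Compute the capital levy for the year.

€624.55

January 1 – March 12, 2003: 71 days, exemption €559,000 → (€602,000 − €559,000) × 0.75% × 71/365 = €62.7329
March 13 – December 31, 2003: 294 days, exemption €509,000 → (€602,000 − €509,000) × 0.75% × 294/365 = €561.8219
Total = €624.5548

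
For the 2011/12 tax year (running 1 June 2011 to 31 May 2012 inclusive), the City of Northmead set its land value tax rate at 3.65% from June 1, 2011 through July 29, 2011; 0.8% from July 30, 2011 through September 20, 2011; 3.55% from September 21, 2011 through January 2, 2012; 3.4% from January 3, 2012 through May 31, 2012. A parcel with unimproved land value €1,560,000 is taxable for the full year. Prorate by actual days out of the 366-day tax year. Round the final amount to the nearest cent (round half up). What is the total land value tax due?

June 1 – July 29, 2011: 59 days at 3.65% → €1,560,000 × 3.65% × 59/366 = €9,178.8525
July 30 – September 20, 2011: 53 days at 0.8% → €1,560,000 × 0.8% × 53/366 = €1,807.2131
September 21, 2011 – January 2, 2012: 104 days at 3.55% → €1,560,000 × 3.55% × 104/366 = €15,736.3934
January 3 – May 31, 2012: 150 days at 3.4% → €1,560,000 × 3.4% × 150/366 = €21,737.7049
Total = €48,460.1639

€48,460.16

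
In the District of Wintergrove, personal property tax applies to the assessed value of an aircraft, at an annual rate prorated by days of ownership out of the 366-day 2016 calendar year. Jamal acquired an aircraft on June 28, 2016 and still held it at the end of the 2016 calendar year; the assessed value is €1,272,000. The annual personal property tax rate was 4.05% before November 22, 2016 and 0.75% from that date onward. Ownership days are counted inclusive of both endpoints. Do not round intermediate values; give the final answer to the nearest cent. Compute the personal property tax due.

€21,733.48

June 28 – November 21, 2016: 147 days at 4.05% → €1,272,000 × 4.05% × 147/366 = €20,690.8525
November 22 – December 31, 2016: 40 days at 0.75% → €1,272,000 × 0.75% × 40/366 = €1,042.6230
Total = €21,733.4754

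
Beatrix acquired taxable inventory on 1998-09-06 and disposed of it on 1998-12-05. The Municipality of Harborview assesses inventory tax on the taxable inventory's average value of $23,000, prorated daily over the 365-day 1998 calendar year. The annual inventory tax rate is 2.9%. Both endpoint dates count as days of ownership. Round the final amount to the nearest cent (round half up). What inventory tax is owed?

$166.29

Days held (1998-09-06 to 1998-12-05): 91 out of 365
Tax = $23,000 × 2.9% × 91/365 = $166.2932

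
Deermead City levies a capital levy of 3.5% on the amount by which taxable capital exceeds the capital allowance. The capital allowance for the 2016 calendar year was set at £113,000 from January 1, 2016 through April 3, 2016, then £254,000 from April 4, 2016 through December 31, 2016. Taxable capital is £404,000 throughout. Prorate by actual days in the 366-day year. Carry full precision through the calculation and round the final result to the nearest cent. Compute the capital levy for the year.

January 1 – April 3, 2016: 94 days, exemption £113,000 → (£404,000 − £113,000) × 3.5% × 94/366 = £2,615.8197
April 4 – December 31, 2016: 272 days, exemption £254,000 → (£404,000 − £254,000) × 3.5% × 272/366 = £3,901.6393
Total = £6,517.4590

£6,517.46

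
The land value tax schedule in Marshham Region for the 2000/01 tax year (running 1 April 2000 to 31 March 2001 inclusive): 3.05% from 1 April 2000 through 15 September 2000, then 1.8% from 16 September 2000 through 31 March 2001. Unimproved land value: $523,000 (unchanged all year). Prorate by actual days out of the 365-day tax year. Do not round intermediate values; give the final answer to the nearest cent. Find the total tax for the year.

$12,423.04

1 April – 15 September 2000: 168 days at 3.05% → $523,000 × 3.05% × 168/365 = $7,342.0603
16 September 2000 – 31 March 2001: 197 days at 1.8% → $523,000 × 1.8% × 197/365 = $5,080.9808
Total = $12,423.0411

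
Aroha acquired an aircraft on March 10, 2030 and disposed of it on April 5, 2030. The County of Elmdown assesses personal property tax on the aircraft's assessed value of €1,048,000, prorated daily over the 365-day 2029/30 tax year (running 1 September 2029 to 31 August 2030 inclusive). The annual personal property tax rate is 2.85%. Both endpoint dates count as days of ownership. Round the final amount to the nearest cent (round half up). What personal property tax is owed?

Days held (March 10 – April 5, 2030): 27 out of 365
Tax = €1,048,000 × 2.85% × 27/365 = €2,209.4137

€2,209.41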